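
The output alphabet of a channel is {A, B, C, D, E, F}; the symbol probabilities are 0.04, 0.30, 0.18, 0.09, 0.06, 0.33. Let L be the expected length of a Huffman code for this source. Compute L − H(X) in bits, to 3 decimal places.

0.054 bits

Entropy H = −Σ p log₂ p ≈ 2.2362 bits.
Huffman merges: 1/25+3/50→1/10; 9/100+1/10→19/100; 9/50+19/100→37/100; 3/10+33/100→63/100; 37/100+63/100→1. L = 229/100 ≈ 2.2900.
L − H = 2.2900 − 2.2362 = 0.054 bits.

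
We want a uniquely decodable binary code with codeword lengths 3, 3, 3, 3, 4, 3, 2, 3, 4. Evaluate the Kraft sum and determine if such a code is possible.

With common denominator 2^4 = 16: Σ 2^(−ℓᵢ) = 2/16 + 2/16 + 2/16 + 2/16 + 1/16 + 2/16 + 4/16 + 2/16 + 1/16 = 18/16 = 1.125.
Kraft's inequality requires Σ ≤ 1; here Σ = 1.125 > 1, so no such prefix code exists.

1.125; no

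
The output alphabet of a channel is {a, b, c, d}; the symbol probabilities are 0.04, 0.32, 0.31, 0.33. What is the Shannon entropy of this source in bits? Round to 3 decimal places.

H = −Σ pᵢ log₂ pᵢ.
−0.04·log₂(0.04) = 0.1858
−0.32·log₂(0.32) = 0.5260
−0.31·log₂(0.31) = 0.5238
−0.33·log₂(0.33) = 0.5278
Sum ≈ 1.7634 → 1.763 bits.

1.763 bits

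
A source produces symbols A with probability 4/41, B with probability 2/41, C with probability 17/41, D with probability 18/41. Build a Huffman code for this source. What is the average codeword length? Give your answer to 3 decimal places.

1.707 bits/symbol

Repeatedly combine the two least-probable nodes; the expected code length is the sum of the merged weights.
merge 2/41 + 4/41 → 6/41
merge 6/41 + 17/41 → 23/41
merge 18/41 + 23/41 → 1
L = 6/41 + 23/41 + 1 = 70/41 ≈ 1.707 bits/symbol.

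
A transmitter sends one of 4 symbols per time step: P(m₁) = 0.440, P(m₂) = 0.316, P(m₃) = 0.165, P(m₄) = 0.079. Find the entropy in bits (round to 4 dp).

1.7645 bits

H = −Σ pᵢ log₂ pᵢ.
−0.440·log₂(0.440) = 0.5211
−0.316·log₂(0.316) = 0.5252
−0.165·log₂(0.165) = 0.4289
−0.079·log₂(0.079) = 0.2893
Sum ≈ 1.7645 → 1.7645 bits.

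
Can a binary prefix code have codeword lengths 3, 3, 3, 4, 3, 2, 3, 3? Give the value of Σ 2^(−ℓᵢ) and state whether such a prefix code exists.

With common denominator 2^4 = 16: Σ 2^(−ℓᵢ) = 2/16 + 2/16 + 2/16 + 1/16 + 2/16 + 4/16 + 2/16 + 2/16 = 17/16 = 1.0625.
Kraft's inequality requires Σ ≤ 1; here Σ = 1.0625 > 1, so no such prefix code exists.

1.0625; no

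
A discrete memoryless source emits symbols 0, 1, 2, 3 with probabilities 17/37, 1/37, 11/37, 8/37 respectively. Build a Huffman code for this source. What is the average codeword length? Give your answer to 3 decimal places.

Repeatedly combine the two least-probable nodes; the expected code length is the sum of the merged weights.
merge 1/37 + 8/37 → 9/37
merge 9/37 + 11/37 → 20/37
merge 17/37 + 20/37 → 1
L = 9/37 + 20/37 + 1 = 66/37 ≈ 1.784 bits/symbol.

1.784 bits/symbol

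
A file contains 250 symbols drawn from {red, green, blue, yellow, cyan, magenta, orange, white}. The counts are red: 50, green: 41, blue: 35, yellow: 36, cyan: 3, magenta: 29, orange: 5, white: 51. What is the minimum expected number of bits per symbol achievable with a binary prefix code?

2.776 bits/symbol

Probabilities are the counts divided by 250.
Repeatedly combine the two least-probable nodes; the expected code length is the sum of the merged weights.
merge 3/250 + 1/50 → 4/125
merge 4/125 + 29/250 → 37/250
merge 7/50 + 18/125 → 71/250
merge 37/250 + 41/250 → 39/125
merge 1/5 + 51/250 → 101/250
merge 71/250 + 39/125 → 149/250
merge 101/250 + 149/250 → 1
L = 4/125 + 37/250 + 71/250 + 39/125 + 101/250 + 149/250 + 1 = 347/125 = 2.776 bits/symbol.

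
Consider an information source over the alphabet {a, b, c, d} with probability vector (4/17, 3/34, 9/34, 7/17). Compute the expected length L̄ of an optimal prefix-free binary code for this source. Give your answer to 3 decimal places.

1.912 bits/symbol

Repeatedly combine the two least-probable nodes; the expected code length is the sum of the merged weights.
merge 3/34 + 4/17 → 11/34
merge 9/34 + 11/34 → 10/17
merge 7/17 + 10/17 → 1
L = 11/34 + 10/17 + 1 = 65/34 ≈ 1.912 bits/symbol.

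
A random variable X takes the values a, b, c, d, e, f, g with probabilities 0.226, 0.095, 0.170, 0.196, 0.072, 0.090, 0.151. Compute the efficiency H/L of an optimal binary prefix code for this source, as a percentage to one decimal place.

Entropy H = −Σ p log₂ p ≈ 2.7007 bits.
Huffman merges: 9/125+9/100→81/500; 19/200+151/1000→123/500; 81/500+17/100→83/250; 49/250+113/500→211/500; 123/500+83/250→289/500; 211/500+289/500→1. L = 137/50 ≈ 2.7400.
Efficiency = H/L = 2.7007/2.7400 = 98.6%.

98.6%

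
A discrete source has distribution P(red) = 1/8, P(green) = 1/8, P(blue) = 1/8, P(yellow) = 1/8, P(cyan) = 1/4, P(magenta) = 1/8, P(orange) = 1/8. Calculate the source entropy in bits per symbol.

2.75 bits

Each probability is a power of 1/2, so log₂(1/p) is an integer.
H = Σ p·log₂(1/p) = 1/8·3 + 1/8·3 + 1/8·3 + 1/8·3 + 1/4·2 + 1/8·3 + 1/8·3 = 2.75 bits.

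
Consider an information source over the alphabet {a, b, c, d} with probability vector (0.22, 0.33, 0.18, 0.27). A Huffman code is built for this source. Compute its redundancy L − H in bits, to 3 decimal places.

0.036 bits

Entropy H = −Σ p log₂ p ≈ 1.9637 bits.
Huffman merges: 9/50+11/50→2/5; 27/100+33/100→3/5; 2/5+3/5→1. L = 2 ≈ 2.0000.
L − H = 2.0000 − 1.9637 = 0.036 bits.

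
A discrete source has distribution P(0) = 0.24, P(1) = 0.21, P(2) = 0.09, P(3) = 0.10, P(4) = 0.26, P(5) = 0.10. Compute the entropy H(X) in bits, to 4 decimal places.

2.4493 bits

H = −Σ pᵢ log₂ pᵢ.
−0.24·log₂(0.24) = 0.4941
−0.21·log₂(0.21) = 0.4728
−0.09·log₂(0.09) = 0.3127
−0.10·log₂(0.10) = 0.3322
−0.26·log₂(0.26) = 0.5053
−0.10·log₂(0.10) = 0.3322
Sum ≈ 2.4493 → 2.4493 bits.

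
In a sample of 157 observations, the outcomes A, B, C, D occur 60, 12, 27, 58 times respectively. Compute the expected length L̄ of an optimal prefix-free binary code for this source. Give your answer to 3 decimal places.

1.866 bits/symbol

Probabilities are the counts divided by 157.
Repeatedly combine the two least-probable nodes; the expected code length is the sum of the merged weights.
merge 12/157 + 27/157 → 39/157
merge 39/157 + 58/157 → 97/157
merge 60/157 + 97/157 → 1
L = 39/157 + 97/157 + 1 = 293/157 ≈ 1.866 bits/symbol.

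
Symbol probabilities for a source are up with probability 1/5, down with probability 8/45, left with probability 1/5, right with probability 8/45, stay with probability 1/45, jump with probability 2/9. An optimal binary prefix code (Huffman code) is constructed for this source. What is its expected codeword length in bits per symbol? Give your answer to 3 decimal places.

Repeatedly combine the two least-probable nodes; the expected code length is the sum of the merged weights.
merge 1/45 + 8/45 → 1/5
merge 8/45 + 1/5 → 17/45
merge 1/5 + 1/5 → 2/5
merge 2/9 + 17/45 → 3/5
merge 2/5 + 3/5 → 1
L = 1/5 + 17/45 + 2/5 + 3/5 + 1 = 116/45 ≈ 2.578 bits/symbol.

2.578 bits/symbol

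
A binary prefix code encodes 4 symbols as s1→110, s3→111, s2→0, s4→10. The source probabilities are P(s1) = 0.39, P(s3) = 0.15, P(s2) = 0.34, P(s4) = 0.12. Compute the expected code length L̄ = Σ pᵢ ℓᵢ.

L̄ = Σ pᵢ·ℓᵢ = 0.39·3 + 0.15·3 + 0.34·1 + 0.12·2 = 2.2 bits/symbol.

2.2 bits/symbol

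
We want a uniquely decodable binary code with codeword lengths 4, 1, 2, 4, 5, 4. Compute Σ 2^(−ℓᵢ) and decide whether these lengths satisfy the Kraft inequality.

0.96875; yes

With common denominator 2^5 = 32: Σ 2^(−ℓᵢ) = 2/32 + 16/32 + 8/32 + 2/32 + 1/32 + 2/32 = 31/32 = 0.96875.
Kraft's inequality requires Σ ≤ 1; here Σ = 0.96875 ≤ 1, so such a prefix code exists.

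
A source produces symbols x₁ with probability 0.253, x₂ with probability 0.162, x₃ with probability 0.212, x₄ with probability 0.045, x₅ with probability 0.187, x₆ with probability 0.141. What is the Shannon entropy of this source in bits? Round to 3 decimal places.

2.454 bits

H = −Σ pᵢ log₂ pᵢ.
−0.253·log₂(0.253) = 0.5016
−0.162·log₂(0.162) = 0.4254
−0.212·log₂(0.212) = 0.4744
−0.045·log₂(0.045) = 0.2013
−0.187·log₂(0.187) = 0.4523
−0.141·log₂(0.141) = 0.3985
Sum ≈ 2.4536 → 2.454 bits.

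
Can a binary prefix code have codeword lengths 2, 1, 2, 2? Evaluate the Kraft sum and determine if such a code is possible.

1.25; no

With common denominator 2^2 = 4: Σ 2^(−ℓᵢ) = 1/4 + 2/4 + 1/4 + 1/4 = 5/4 = 1.25.
Kraft's inequality requires Σ ≤ 1; here Σ = 1.25 > 1, so no such prefix code exists.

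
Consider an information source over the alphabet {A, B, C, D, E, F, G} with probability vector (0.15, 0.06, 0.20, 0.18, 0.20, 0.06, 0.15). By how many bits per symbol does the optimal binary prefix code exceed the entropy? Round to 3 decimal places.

0.038 bits

Entropy H = −Σ p log₂ p ≈ 2.6822 bits.
Huffman merges: 3/50+3/50→3/25; 3/25+3/20→27/100; 3/20+9/50→33/100; 1/5+1/5→2/5; 27/100+33/100→3/5; 2/5+3/5→1. L = 68/25 ≈ 2.7200.
L − H = 2.7200 − 2.6822 = 0.038 bits.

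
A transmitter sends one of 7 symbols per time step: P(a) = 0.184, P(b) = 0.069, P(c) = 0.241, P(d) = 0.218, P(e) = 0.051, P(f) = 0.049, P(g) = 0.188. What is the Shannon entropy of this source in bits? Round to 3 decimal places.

H = −Σ pᵢ log₂ pᵢ.
−0.184·log₂(0.184) = 0.4494
−0.069·log₂(0.069) = 0.2662
−0.241·log₂(0.241) = 0.4947
−0.218·log₂(0.218) = 0.4791
−0.051·log₂(0.051) = 0.2190
−0.049·log₂(0.049) = 0.2132
−0.188·log₂(0.188) = 0.4533
Sum ≈ 2.5748 → 2.575 bits.

2.575 bits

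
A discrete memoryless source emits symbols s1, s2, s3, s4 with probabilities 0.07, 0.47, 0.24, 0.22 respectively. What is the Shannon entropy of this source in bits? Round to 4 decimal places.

H = −Σ pᵢ log₂ pᵢ.
−0.07·log₂(0.07) = 0.2686
−0.47·log₂(0.47) = 0.5120
−0.24·log₂(0.24) = 0.4941
−0.22·log₂(0.22) = 0.4806
Sum ≈ 1.7552 → 1.7552 bits.

1.7552 bits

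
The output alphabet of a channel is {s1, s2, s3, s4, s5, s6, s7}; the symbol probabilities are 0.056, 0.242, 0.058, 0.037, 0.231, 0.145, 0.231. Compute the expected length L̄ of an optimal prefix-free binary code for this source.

2.54 bits/symbol

Repeatedly combine the two least-probable nodes; the expected code length is the sum of the merged weights.
merge 37/1000 + 7/125 → 93/1000
merge 29/500 + 93/1000 → 151/1000
merge 29/200 + 151/1000 → 37/125
merge 231/1000 + 231/1000 → 231/500
merge 121/500 + 37/125 → 269/500
merge 231/500 + 269/500 → 1
L = 93/1000 + 151/1000 + 37/125 + 231/500 + 269/500 + 1 = 127/50 = 2.54 bits/symbol.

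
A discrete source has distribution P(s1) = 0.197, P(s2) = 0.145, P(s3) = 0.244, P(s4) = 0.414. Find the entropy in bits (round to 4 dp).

H = −Σ pᵢ log₂ pᵢ.
−0.197·log₂(0.197) = 0.4617
−0.145·log₂(0.145) = 0.4040
−0.244·log₂(0.244) = 0.4966
−0.414·log₂(0.414) = 0.5267
Sum ≈ 1.8889 → 1.8889 bits.

1.8889 bits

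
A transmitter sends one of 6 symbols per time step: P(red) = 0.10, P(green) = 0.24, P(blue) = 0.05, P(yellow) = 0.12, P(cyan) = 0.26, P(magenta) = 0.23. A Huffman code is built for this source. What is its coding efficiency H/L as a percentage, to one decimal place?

99.3%

Entropy H = −Σ p log₂ p ≈ 2.4024 bits.
Huffman merges: 1/20+1/10→3/20; 3/25+3/20→27/100; 23/100+6/25→47/100; 13/50+27/100→53/100; 47/100+53/100→1. L = 121/50 ≈ 2.4200.
Efficiency = H/L = 2.4024/2.4200 = 99.3%.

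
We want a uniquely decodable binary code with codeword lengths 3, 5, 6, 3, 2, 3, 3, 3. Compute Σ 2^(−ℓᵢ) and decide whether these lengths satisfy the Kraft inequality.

With common denominator 2^6 = 64: Σ 2^(−ℓᵢ) = 8/64 + 2/64 + 1/64 + 8/64 + 16/64 + 8/64 + 8/64 + 8/64 = 59/64 = 0.921875.
Kraft's inequality requires Σ ≤ 1; here Σ = 0.921875 ≤ 1, so such a prefix code exists.

0.921875; yes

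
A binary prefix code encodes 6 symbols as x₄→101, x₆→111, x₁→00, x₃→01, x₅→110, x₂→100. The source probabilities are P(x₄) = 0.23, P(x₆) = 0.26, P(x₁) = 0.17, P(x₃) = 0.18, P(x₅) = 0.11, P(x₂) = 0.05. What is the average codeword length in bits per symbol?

2.65 bits/symbol

L̄ = Σ pᵢ·ℓᵢ = 0.23·3 + 0.26·3 + 0.17·2 + 0.18·2 + 0.11·3 + 0.05·3 = 2.65 bits/symbol.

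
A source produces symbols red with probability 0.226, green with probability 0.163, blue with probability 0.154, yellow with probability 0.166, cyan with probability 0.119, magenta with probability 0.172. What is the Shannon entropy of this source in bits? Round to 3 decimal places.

2.559 bits

H = −Σ pᵢ log₂ pᵢ.
−0.226·log₂(0.226) = 0.4849
−0.163·log₂(0.163) = 0.4266
−0.154·log₂(0.154) = 0.4156
−0.166·log₂(0.166) = 0.4301
−0.119·log₂(0.119) = 0.3654
−0.172·log₂(0.172) = 0.4368
Sum ≈ 2.5594 → 2.559 bits.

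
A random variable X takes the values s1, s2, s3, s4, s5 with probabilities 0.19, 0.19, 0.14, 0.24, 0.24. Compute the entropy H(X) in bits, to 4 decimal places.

2.2958 bits

H = −Σ pᵢ log₂ pᵢ.
−0.19·log₂(0.19) = 0.4552
−0.19·log₂(0.19) = 0.4552
−0.14·log₂(0.14) = 0.3971
−0.24·log₂(0.24) = 0.4941
−0.24·log₂(0.24) = 0.4941
Sum ≈ 2.2958 → 2.2958 bits.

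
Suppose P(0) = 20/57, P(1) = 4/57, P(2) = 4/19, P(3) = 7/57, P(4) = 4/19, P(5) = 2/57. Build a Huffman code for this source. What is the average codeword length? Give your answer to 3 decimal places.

2.333 bits/symbol

Repeatedly combine the two least-probable nodes; the expected code length is the sum of the merged weights.
merge 2/57 + 4/57 → 2/19
merge 2/19 + 7/57 → 13/57
merge 4/19 + 4/19 → 8/19
merge 13/57 + 20/57 → 11/19
merge 8/19 + 11/19 → 1
L = 2/19 + 13/57 + 8/19 + 11/19 + 1 = 7/3 ≈ 2.333 bits/symbol.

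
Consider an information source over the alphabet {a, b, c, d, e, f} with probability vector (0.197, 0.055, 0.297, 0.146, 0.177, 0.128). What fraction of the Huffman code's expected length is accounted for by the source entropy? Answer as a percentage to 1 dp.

97.3%

Entropy H = −Σ p log₂ p ≈ 2.4391 bits.
Huffman merges: 11/200+16/125→183/1000; 73/500+177/1000→323/1000; 183/1000+197/1000→19/50; 297/1000+323/1000→31/50; 19/50+31/50→1. L = 1253/500 ≈ 2.5060.
Efficiency = H/L = 2.4391/2.5060 = 97.3%.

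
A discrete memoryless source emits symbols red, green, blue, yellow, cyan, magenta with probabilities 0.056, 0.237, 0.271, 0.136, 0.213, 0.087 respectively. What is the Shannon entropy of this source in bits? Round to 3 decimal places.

H = −Σ pᵢ log₂ pᵢ.
−0.056·log₂(0.056) = 0.2329
−0.237·log₂(0.237) = 0.4923
−0.271·log₂(0.271) = 0.5105
−0.136·log₂(0.136) = 0.3915
−0.213·log₂(0.213) = 0.4752
−0.087·log₂(0.087) = 0.3065
Sum ≈ 2.4088 → 2.409 bits.

2.409 bits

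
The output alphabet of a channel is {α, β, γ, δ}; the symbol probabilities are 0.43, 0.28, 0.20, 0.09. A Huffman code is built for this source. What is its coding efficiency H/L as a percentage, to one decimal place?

97.6%

Entropy H = −Σ p log₂ p ≈ 1.8148 bits.
Huffman merges: 9/100+1/5→29/100; 7/25+29/100→57/100; 43/100+57/100→1. L = 93/50 ≈ 1.8600.
Efficiency = H/L = 1.8148/1.8600 = 97.6%.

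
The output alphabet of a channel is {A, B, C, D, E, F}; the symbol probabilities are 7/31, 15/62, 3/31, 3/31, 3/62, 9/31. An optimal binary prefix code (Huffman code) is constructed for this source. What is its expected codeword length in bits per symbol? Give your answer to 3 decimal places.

2.387 bits/symbol

Repeatedly combine the two least-probable nodes; the expected code length is the sum of the merged weights.
merge 3/62 + 3/31 → 9/62
merge 3/31 + 9/62 → 15/62
merge 7/31 + 15/62 → 29/62
merge 15/62 + 9/31 → 33/62
merge 29/62 + 33/62 → 1
L = 9/62 + 15/62 + 29/62 + 33/62 + 1 = 74/31 ≈ 2.387 bits/symbol.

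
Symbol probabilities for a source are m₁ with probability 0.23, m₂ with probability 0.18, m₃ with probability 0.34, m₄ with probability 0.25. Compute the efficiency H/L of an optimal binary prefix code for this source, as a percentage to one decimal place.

98.1%

Entropy H = −Σ p log₂ p ≈ 1.9621 bits.
Huffman merges: 9/50+23/100→41/100; 1/4+17/50→59/100; 41/100+59/100→1. L = 2 ≈ 2.0000.
Efficiency = H/L = 1.9621/2.0000 = 98.1%.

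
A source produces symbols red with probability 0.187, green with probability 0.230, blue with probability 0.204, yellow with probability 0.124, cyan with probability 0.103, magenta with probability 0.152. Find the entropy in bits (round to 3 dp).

2.532 bits

H = −Σ pᵢ log₂ pᵢ.
−0.187·log₂(0.187) = 0.4523
−0.230·log₂(0.230) = 0.4877
−0.204·log₂(0.204) = 0.4678
−0.124·log₂(0.124) = 0.3734
−0.103·log₂(0.103) = 0.3378
−0.152·log₂(0.152) = 0.4131
Sum ≈ 2.5322 → 2.532 bits.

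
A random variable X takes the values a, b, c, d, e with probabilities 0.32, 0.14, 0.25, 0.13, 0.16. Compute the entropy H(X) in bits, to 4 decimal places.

H = −Σ pᵢ log₂ pᵢ.
−0.32·log₂(0.32) = 0.5260
−0.14·log₂(0.14) = 0.3971
−0.25·log₂(0.25) = 0.5000
−0.13·log₂(0.13) = 0.3826
−0.16·log₂(0.16) = 0.4230
Sum ≈ 2.2288 → 2.2288 bits.

2.2288 bits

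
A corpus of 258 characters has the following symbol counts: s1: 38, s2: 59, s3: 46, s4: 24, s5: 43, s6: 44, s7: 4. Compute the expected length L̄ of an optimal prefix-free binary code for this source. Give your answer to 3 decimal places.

Probabilities are the counts divided by 258.
Repeatedly combine the two least-probable nodes; the expected code length is the sum of the merged weights.
merge 2/129 + 4/43 → 14/129
merge 14/129 + 19/129 → 11/43
merge 1/6 + 22/129 → 29/86
merge 23/129 + 59/258 → 35/86
merge 11/43 + 29/86 → 51/86
merge 35/86 + 51/86 → 1
L = 14/129 + 11/43 + 29/86 + 35/86 + 51/86 + 1 = 697/258 ≈ 2.702 bits/symbol.

2.702 bits/symbol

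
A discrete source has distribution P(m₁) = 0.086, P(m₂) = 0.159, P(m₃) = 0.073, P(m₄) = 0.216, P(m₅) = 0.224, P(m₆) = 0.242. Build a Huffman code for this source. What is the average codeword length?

Repeatedly combine the two least-probable nodes; the expected code length is the sum of the merged weights.
merge 73/1000 + 43/500 → 159/1000
merge 159/1000 + 159/1000 → 159/500
merge 27/125 + 28/125 → 11/25
merge 121/500 + 159/500 → 14/25
merge 11/25 + 14/25 → 1
L = 159/1000 + 159/500 + 11/25 + 14/25 + 1 = 2477/1000 = 2.477 bits/symbol.

2.477 bits/symbol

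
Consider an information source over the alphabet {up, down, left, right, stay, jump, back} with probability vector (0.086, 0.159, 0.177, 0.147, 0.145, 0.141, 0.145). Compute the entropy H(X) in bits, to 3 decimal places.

H = −Σ pᵢ log₂ pᵢ.
−0.086·log₂(0.086) = 0.3044
−0.159·log₂(0.159) = 0.4218
−0.177·log₂(0.177) = 0.4422
−0.147·log₂(0.147) = 0.4066
−0.145·log₂(0.145) = 0.4040
−0.141·log₂(0.141) = 0.3985
−0.145·log₂(0.145) = 0.4040
Sum ≈ 2.7814 → 2.781 bits.

2.781 bits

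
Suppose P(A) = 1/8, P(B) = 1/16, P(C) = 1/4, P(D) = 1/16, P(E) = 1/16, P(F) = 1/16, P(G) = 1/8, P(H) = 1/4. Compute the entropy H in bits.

Each probability is a power of 1/2, so log₂(1/p) is an integer.
H = Σ p·log₂(1/p) = 1/8·3 + 1/16·4 + 1/4·2 + 1/16·4 + 1/16·4 + 1/16·4 + 1/8·3 + 1/4·2 = 2.75 bits.

2.75 bits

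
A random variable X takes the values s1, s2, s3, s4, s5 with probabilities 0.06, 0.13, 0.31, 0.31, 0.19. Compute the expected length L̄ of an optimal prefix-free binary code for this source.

Repeatedly combine the two least-probable nodes; the expected code length is the sum of the merged weights.
merge 3/50 + 13/100 → 19/100
merge 19/100 + 19/100 → 19/50
merge 31/100 + 31/100 → 31/50
merge 19/50 + 31/50 → 1
L = 19/100 + 19/50 + 31/50 + 1 = 219/100 = 2.19 bits/symbol.

2.19 bits/symbol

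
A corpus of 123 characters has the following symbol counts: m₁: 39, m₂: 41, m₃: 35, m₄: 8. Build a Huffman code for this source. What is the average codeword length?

Probabilities are the counts divided by 123.
Repeatedly combine the two least-probable nodes; the expected code length is the sum of the merged weights.
merge 8/123 + 35/123 → 43/123
merge 13/41 + 1/3 → 80/123
merge 43/123 + 80/123 → 1
L = 43/123 + 80/123 + 1 = 2 bits/symbol.

2 bits/symbol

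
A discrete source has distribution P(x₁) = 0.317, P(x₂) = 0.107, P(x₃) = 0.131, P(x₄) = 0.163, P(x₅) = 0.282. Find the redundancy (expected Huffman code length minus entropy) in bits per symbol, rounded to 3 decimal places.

Entropy H = −Σ p log₂ p ≈ 2.1961 bits.
Huffman merges: 107/1000+131/1000→119/500; 163/1000+119/500→401/1000; 141/500+317/1000→599/1000; 401/1000+599/1000→1. L = 1119/500 ≈ 2.2380.
L − H = 2.2380 − 2.1961 = 0.042 bits.

0.042 bits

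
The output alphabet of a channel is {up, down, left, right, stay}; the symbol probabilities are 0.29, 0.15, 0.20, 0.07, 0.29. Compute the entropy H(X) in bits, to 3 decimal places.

2.179 bits

H = −Σ pᵢ log₂ pᵢ.
−0.29·log₂(0.29) = 0.5179
−0.15·log₂(0.15) = 0.4105
−0.20·log₂(0.20) = 0.4644
−0.07·log₂(0.07) = 0.2686
−0.29·log₂(0.29) = 0.5179
Sum ≈ 2.1793 → 2.179 bits.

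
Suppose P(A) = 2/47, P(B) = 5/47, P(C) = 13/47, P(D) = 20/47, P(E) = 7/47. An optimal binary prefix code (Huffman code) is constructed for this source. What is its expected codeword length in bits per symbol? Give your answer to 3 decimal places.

2.021 bits/symbol

Repeatedly combine the two least-probable nodes; the expected code length is the sum of the merged weights.
merge 2/47 + 5/47 → 7/47
merge 7/47 + 7/47 → 14/47
merge 13/47 + 14/47 → 27/47
merge 20/47 + 27/47 → 1
L = 7/47 + 14/47 + 27/47 + 1 = 95/47 ≈ 2.021 bits/symbol.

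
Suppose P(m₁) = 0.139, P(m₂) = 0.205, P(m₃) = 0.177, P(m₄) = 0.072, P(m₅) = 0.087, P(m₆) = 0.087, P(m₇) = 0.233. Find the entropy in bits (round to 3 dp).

H = −Σ pᵢ log₂ pᵢ.
−0.139·log₂(0.139) = 0.3957
−0.205·log₂(0.205) = 0.4687
−0.177·log₂(0.177) = 0.4422
−0.072·log₂(0.072) = 0.2733
−0.087·log₂(0.087) = 0.3065
−0.087·log₂(0.087) = 0.3065
−0.233·log₂(0.233) = 0.4897
Sum ≈ 2.6825 → 2.683 bits.

2.683 bits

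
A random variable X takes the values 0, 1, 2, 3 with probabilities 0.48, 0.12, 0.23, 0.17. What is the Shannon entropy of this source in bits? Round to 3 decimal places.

1.798 bits

H = −Σ pᵢ log₂ pᵢ.
−0.48·log₂(0.48) = 0.5083
−0.12·log₂(0.12) = 0.3671
−0.23·log₂(0.23) = 0.4877
−0.17·log₂(0.17) = 0.4346
Sum ≈ 1.7976 → 1.798 bits.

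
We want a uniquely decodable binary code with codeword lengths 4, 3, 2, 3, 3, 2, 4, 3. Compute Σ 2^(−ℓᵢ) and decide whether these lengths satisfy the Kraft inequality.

With common denominator 2^4 = 16: Σ 2^(−ℓᵢ) = 1/16 + 2/16 + 4/16 + 2/16 + 2/16 + 4/16 + 1/16 + 2/16 = 18/16 = 1.125.
Kraft's inequality requires Σ ≤ 1; here Σ = 1.125 > 1, so no such prefix code exists.

1.125; no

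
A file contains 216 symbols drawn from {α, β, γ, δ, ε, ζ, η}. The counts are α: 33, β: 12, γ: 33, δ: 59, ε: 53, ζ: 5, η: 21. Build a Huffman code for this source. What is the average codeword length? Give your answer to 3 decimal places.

Probabilities are the counts divided by 216.
Repeatedly combine the two least-probable nodes; the expected code length is the sum of the merged weights.
merge 5/216 + 1/18 → 17/216
merge 17/216 + 7/72 → 19/108
merge 11/72 + 11/72 → 11/36
merge 19/108 + 53/216 → 91/216
merge 59/216 + 11/36 → 125/216
merge 91/216 + 125/216 → 1
L = 17/216 + 19/108 + 11/36 + 91/216 + 125/216 + 1 = 553/216 ≈ 2.560 bits/symbol.

2.560 bits/symbol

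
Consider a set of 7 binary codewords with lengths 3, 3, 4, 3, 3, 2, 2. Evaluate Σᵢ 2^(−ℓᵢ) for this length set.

With common denominator 2^4 = 16: Σ 2^(−ℓᵢ) = 2/16 + 2/16 + 1/16 + 2/16 + 2/16 + 4/16 + 4/16 = 17/16 = 1.0625.

1.0625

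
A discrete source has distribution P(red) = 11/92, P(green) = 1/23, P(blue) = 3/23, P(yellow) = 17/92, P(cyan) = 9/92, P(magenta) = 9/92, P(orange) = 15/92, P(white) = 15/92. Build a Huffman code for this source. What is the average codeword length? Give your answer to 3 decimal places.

2.957 bits/symbol

Repeatedly combine the two least-probable nodes; the expected code length is the sum of the merged weights.
merge 1/23 + 9/92 → 13/92
merge 9/92 + 11/92 → 5/23
merge 3/23 + 13/92 → 25/92
merge 15/92 + 15/92 → 15/46
merge 17/92 + 5/23 → 37/92
merge 25/92 + 15/46 → 55/92
merge 37/92 + 55/92 → 1
L = 13/92 + 5/23 + 25/92 + 15/46 + 37/92 + 55/92 + 1 = 68/23 ≈ 2.957 bits/symbol.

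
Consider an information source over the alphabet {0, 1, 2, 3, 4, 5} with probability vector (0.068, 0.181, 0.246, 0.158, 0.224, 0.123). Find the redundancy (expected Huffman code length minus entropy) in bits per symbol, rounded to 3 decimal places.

0.046 bits

Entropy H = −Σ p log₂ p ≈ 2.4837 bits.
Huffman merges: 17/250+123/1000→191/1000; 79/500+181/1000→339/1000; 191/1000+28/125→83/200; 123/500+339/1000→117/200; 83/200+117/200→1. L = 253/100 ≈ 2.5300.
L − H = 2.5300 − 2.4837 = 0.046 bits.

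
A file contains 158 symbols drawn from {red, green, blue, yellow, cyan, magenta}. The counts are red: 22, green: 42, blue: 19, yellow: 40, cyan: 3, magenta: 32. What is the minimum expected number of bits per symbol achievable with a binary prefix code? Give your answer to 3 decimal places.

2.418 bits/symbol

Probabilities are the counts divided by 158.
Repeatedly combine the two least-probable nodes; the expected code length is the sum of the merged weights.
merge 3/158 + 19/158 → 11/79
merge 11/79 + 11/79 → 22/79
merge 16/79 + 20/79 → 36/79
merge 21/79 + 22/79 → 43/79
merge 36/79 + 43/79 → 1
L = 11/79 + 22/79 + 36/79 + 43/79 + 1 = 191/79 ≈ 2.418 bits/symbol.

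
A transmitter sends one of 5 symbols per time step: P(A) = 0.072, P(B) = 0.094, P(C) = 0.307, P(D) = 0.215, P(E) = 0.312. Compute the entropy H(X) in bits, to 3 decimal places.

H = −Σ pᵢ log₂ pᵢ.
−0.072·log₂(0.072) = 0.2733
−0.094·log₂(0.094) = 0.3207
−0.307·log₂(0.307) = 0.5230
−0.215·log₂(0.215) = 0.4768
−0.312·log₂(0.312) = 0.5243
Sum ≈ 2.1180 → 2.118 bits.

2.118 bits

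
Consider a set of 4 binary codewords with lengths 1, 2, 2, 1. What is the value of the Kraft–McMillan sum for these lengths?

1.5

With common denominator 2^2 = 4: Σ 2^(−ℓᵢ) = 2/4 + 1/4 + 1/4 + 2/4 = 6/4 = 1.5.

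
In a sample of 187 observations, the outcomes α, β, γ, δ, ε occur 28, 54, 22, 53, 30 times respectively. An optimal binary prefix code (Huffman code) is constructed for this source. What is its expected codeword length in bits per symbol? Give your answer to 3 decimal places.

Probabilities are the counts divided by 187.
Repeatedly combine the two least-probable nodes; the expected code length is the sum of the merged weights.
merge 2/17 + 28/187 → 50/187
merge 30/187 + 50/187 → 80/187
merge 53/187 + 54/187 → 107/187
merge 80/187 + 107/187 → 1
L = 50/187 + 80/187 + 107/187 + 1 = 424/187 ≈ 2.267 bits/symbol.

2.267 bits/symbol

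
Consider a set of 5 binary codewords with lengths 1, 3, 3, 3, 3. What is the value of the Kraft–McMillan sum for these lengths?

1

With common denominator 2^3 = 8: Σ 2^(−ℓᵢ) = 4/8 + 1/8 + 1/8 + 1/8 + 1/8 = 8/8 = 1.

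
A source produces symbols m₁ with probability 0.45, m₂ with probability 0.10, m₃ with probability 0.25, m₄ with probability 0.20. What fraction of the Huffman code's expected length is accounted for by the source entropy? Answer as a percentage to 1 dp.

Entropy H = −Σ p log₂ p ≈ 1.8150 bits.
Huffman merges: 1/10+1/5→3/10; 1/4+3/10→11/20; 9/20+11/20→1. L = 37/20 ≈ 1.8500.
Efficiency = H/L = 1.8150/1.8500 = 98.1%.

98.1%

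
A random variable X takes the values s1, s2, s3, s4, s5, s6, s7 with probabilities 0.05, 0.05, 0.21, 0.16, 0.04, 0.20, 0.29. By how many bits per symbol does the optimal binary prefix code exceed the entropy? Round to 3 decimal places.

0.034 bits

Entropy H = −Σ p log₂ p ≈ 2.4961 bits.
Huffman merges: 1/25+1/20→9/100; 1/20+9/100→7/50; 7/50+4/25→3/10; 1/5+21/100→41/100; 29/100+3/10→59/100; 41/100+59/100→1. L = 253/100 ≈ 2.5300.
L − H = 2.5300 − 2.4961 = 0.034 bits.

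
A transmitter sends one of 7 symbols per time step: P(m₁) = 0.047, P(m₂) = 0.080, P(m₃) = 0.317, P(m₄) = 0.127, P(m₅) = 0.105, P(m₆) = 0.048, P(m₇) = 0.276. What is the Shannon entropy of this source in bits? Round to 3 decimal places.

2.467 bits

H = −Σ pᵢ log₂ pᵢ.
−0.047·log₂(0.047) = 0.2073
−0.080·log₂(0.080) = 0.2915
−0.317·log₂(0.317) = 0.5254
−0.127·log₂(0.127) = 0.3781
−0.105·log₂(0.105) = 0.3414
−0.048·log₂(0.048) = 0.2103
−0.276·log₂(0.276) = 0.5126
Sum ≈ 2.4666 → 2.467 bits.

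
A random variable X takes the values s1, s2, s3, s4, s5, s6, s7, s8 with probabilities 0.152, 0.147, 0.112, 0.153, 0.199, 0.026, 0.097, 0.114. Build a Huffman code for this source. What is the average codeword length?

2.924 bits/symbol

Repeatedly combine the two least-probable nodes; the expected code length is the sum of the merged weights.
merge 13/500 + 97/1000 → 123/1000
merge 14/125 + 57/500 → 113/500
merge 123/1000 + 147/1000 → 27/100
merge 19/125 + 153/1000 → 61/200
merge 199/1000 + 113/500 → 17/40
merge 27/100 + 61/200 → 23/40
merge 17/40 + 23/40 → 1
L = 123/1000 + 113/500 + 27/100 + 61/200 + 17/40 + 23/40 + 1 = 731/250 = 2.924 bits/symbol.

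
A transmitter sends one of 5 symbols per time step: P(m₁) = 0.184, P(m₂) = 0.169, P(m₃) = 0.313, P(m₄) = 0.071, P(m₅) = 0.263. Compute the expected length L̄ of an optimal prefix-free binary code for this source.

2.24 bits/symbol

Repeatedly combine the two least-probable nodes; the expected code length is the sum of the merged weights.
merge 71/1000 + 169/1000 → 6/25
merge 23/125 + 6/25 → 53/125
merge 263/1000 + 313/1000 → 72/125
merge 53/125 + 72/125 → 1
L = 6/25 + 53/125 + 72/125 + 1 = 56/25 = 2.24 bits/symbol.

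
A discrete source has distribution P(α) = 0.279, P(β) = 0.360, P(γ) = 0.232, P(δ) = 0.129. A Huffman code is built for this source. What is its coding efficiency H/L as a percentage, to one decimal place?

95.7%

Entropy H = −Σ p log₂ p ≈ 1.9146 bits.
Huffman merges: 129/1000+29/125→361/1000; 279/1000+9/25→639/1000; 361/1000+639/1000→1. L = 2 ≈ 2.0000.
Efficiency = H/L = 1.9146/2.0000 = 95.7%.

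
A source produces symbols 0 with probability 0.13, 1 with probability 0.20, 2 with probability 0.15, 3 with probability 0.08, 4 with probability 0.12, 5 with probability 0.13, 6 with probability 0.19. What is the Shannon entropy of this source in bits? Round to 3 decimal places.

H = −Σ pᵢ log₂ pᵢ.
−0.13·log₂(0.13) = 0.3826
−0.20·log₂(0.20) = 0.4644
−0.15·log₂(0.15) = 0.4105
−0.08·log₂(0.08) = 0.2915
−0.12·log₂(0.12) = 0.3671
−0.13·log₂(0.13) = 0.3826
−0.19·log₂(0.19) = 0.4552
Sum ≈ 2.7540 → 2.754 bits.

2.754 bits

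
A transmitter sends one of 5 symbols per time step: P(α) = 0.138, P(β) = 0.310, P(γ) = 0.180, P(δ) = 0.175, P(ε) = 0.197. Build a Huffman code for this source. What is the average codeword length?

2.313 bits/symbol

Repeatedly combine the two least-probable nodes; the expected code length is the sum of the merged weights.
merge 69/500 + 7/40 → 313/1000
merge 9/50 + 197/1000 → 377/1000
merge 31/100 + 313/1000 → 623/1000
merge 377/1000 + 623/1000 → 1
L = 313/1000 + 377/1000 + 623/1000 + 1 = 2313/1000 = 2.313 bits/symbol.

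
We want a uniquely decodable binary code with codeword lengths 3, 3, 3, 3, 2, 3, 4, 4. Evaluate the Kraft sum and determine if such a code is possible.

With common denominator 2^4 = 16: Σ 2^(−ℓᵢ) = 2/16 + 2/16 + 2/16 + 2/16 + 4/16 + 2/16 + 1/16 + 1/16 = 16/16 = 1.
Kraft's inequality requires Σ ≤ 1; here Σ = 1 ≤ 1, so such a prefix code exists.

1; yes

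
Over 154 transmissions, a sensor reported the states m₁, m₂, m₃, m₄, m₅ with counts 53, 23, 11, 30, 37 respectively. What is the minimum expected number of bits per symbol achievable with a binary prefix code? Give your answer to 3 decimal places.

Probabilities are the counts divided by 154.
Repeatedly combine the two least-probable nodes; the expected code length is the sum of the merged weights.
merge 1/14 + 23/154 → 17/77
merge 15/77 + 17/77 → 32/77
merge 37/154 + 53/154 → 45/77
merge 32/77 + 45/77 → 1
L = 17/77 + 32/77 + 45/77 + 1 = 171/77 ≈ 2.221 bits/symbol.

2.221 bits/symbol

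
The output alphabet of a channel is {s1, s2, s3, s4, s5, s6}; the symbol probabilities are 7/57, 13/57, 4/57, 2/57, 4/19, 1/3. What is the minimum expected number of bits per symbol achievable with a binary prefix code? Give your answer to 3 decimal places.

Repeatedly combine the two least-probable nodes; the expected code length is the sum of the merged weights.
merge 2/57 + 4/57 → 2/19
merge 2/19 + 7/57 → 13/57
merge 4/19 + 13/57 → 25/57
merge 13/57 + 1/3 → 32/57
merge 25/57 + 32/57 → 1
L = 2/19 + 13/57 + 25/57 + 32/57 + 1 = 7/3 ≈ 2.333 bits/symbol.

2.333 bits/symbol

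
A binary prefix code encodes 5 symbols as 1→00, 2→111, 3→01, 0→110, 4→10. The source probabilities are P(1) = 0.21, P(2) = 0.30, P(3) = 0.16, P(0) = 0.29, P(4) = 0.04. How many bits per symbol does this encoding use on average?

2.59 bits/symbol

L̄ = Σ pᵢ·ℓᵢ = 0.21·2 + 0.30·3 + 0.16·2 + 0.29·3 + 0.04·2 = 2.59 bits/symbol.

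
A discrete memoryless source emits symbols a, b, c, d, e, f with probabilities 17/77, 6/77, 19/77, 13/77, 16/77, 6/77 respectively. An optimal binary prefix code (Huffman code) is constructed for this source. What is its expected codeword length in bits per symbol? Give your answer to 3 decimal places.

2.481 bits/symbol

Repeatedly combine the two least-probable nodes; the expected code length is the sum of the merged weights.
merge 6/77 + 6/77 → 12/77
merge 12/77 + 13/77 → 25/77
merge 16/77 + 17/77 → 3/7
merge 19/77 + 25/77 → 4/7
merge 3/7 + 4/7 → 1
L = 12/77 + 25/77 + 3/7 + 4/7 + 1 = 191/77 ≈ 2.481 bits/symbol.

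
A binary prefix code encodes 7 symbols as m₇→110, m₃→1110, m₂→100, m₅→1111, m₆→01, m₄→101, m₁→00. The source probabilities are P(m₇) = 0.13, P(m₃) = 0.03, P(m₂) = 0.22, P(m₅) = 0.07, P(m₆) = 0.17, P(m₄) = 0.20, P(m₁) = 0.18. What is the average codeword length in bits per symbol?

L̄ = Σ pᵢ·ℓᵢ = 0.13·3 + 0.03·4 + 0.22·3 + 0.07·4 + 0.17·2 + 0.20·3 + 0.18·2 = 2.75 bits/symbol.

2.75 bits/symbol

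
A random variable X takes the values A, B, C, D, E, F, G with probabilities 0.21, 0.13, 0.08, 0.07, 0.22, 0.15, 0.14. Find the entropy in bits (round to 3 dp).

2.704 bits

H = −Σ pᵢ log₂ pᵢ.
−0.21·log₂(0.21) = 0.4728
−0.13·log₂(0.13) = 0.3826
−0.08·log₂(0.08) = 0.2915
−0.07·log₂(0.07) = 0.2686
−0.22·log₂(0.22) = 0.4806
−0.15·log₂(0.15) = 0.4105
−0.14·log₂(0.14) = 0.3971
Sum ≈ 2.7038 → 2.704 bits.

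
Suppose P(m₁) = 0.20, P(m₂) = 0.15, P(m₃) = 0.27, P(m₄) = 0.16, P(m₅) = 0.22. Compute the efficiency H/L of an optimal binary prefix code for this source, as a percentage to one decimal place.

Entropy H = −Σ p log₂ p ≈ 2.2885 bits.
Huffman merges: 3/20+4/25→31/100; 1/5+11/50→21/50; 27/100+31/100→29/50; 21/50+29/50→1. L = 231/100 ≈ 2.3100.
Efficiency = H/L = 2.2885/2.3100 = 99.1%.

99.1%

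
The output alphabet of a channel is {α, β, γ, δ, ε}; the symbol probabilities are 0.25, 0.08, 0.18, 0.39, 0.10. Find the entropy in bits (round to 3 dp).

2.099 bits

H = −Σ pᵢ log₂ pᵢ.
−0.25·log₂(0.25) = 0.5000
−0.08·log₂(0.08) = 0.2915
−0.18·log₂(0.18) = 0.4453
−0.39·log₂(0.39) = 0.5298
−0.10·log₂(0.10) = 0.3322
Sum ≈ 2.0988 → 2.099 bits.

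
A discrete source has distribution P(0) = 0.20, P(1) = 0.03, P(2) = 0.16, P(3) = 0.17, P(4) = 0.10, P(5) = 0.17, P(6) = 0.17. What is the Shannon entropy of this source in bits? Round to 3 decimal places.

H = −Σ pᵢ log₂ pᵢ.
−0.20·log₂(0.20) = 0.4644
−0.03·log₂(0.03) = 0.1518
−0.16·log₂(0.16) = 0.4230
−0.17·log₂(0.17) = 0.4346
−0.10·log₂(0.10) = 0.3322
−0.17·log₂(0.17) = 0.4346
−0.17·log₂(0.17) = 0.4346
Sum ≈ 2.6751 → 2.675 bits.

2.675 bits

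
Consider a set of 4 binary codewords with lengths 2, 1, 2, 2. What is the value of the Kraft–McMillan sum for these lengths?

1.25

With common denominator 2^2 = 4: Σ 2^(−ℓᵢ) = 1/4 + 2/4 + 1/4 + 1/4 = 5/4 = 1.25.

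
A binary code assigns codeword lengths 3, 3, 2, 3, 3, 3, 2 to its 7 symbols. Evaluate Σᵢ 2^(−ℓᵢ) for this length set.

1.125

With common denominator 2^3 = 8: Σ 2^(−ℓᵢ) = 1/8 + 1/8 + 2/8 + 1/8 + 1/8 + 1/8 + 2/8 = 9/8 = 1.125.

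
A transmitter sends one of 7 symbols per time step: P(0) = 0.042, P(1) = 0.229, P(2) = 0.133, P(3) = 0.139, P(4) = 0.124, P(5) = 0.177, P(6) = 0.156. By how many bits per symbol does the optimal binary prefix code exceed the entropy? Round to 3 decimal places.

Entropy H = −Σ p log₂ p ≈ 2.6956 bits.
Huffman merges: 21/500+31/250→83/500; 133/1000+139/1000→34/125; 39/250+83/500→161/500; 177/1000+229/1000→203/500; 34/125+161/500→297/500; 203/500+297/500→1. L = 69/25 ≈ 2.7600.
L − H = 2.7600 − 2.6956 = 0.064 bits.

0.064 bits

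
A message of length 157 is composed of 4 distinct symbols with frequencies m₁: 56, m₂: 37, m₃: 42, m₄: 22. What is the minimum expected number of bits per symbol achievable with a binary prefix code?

Probabilities are the counts divided by 157.
Repeatedly combine the two least-probable nodes; the expected code length is the sum of the merged weights.
merge 22/157 + 37/157 → 59/157
merge 42/157 + 56/157 → 98/157
merge 59/157 + 98/157 → 1
L = 59/157 + 98/157 + 1 = 2 bits/symbol.

2 bits/symbol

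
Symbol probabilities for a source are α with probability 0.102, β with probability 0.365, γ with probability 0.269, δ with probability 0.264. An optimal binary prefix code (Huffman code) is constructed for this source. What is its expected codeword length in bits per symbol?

Repeatedly combine the two least-probable nodes; the expected code length is the sum of the merged weights.
merge 51/500 + 33/125 → 183/500
merge 269/1000 + 73/200 → 317/500
merge 183/500 + 317/500 → 1
L = 183/500 + 317/500 + 1 = 2 bits/symbol.

2 bits/symbol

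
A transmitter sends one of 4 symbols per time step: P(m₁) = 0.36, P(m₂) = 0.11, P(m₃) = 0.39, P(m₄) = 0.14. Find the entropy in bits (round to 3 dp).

H = −Σ pᵢ log₂ pᵢ.
−0.36·log₂(0.36) = 0.5306
−0.11·log₂(0.11) = 0.3503
−0.39·log₂(0.39) = 0.5298
−0.14·log₂(0.14) = 0.3971
Sum ≈ 1.8078 → 1.808 bits.

1.808 bits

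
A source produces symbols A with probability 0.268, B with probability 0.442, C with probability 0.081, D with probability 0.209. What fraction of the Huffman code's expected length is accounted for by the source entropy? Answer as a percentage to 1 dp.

97.2%

Entropy H = −Σ p log₂ p ≈ 1.7955 bits.
Huffman merges: 81/1000+209/1000→29/100; 67/250+29/100→279/500; 221/500+279/500→1. L = 231/125 ≈ 1.8480.
Efficiency = H/L = 1.7955/1.8480 = 97.2%.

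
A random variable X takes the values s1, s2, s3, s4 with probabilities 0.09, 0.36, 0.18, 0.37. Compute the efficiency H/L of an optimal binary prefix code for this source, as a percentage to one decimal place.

95.8%

Entropy H = −Σ p log₂ p ≈ 1.8193 bits.
Huffman merges: 9/100+9/50→27/100; 27/100+9/25→63/100; 37/100+63/100→1. L = 19/10 ≈ 1.9000.
Efficiency = H/L = 1.8193/1.9000 = 95.8%.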